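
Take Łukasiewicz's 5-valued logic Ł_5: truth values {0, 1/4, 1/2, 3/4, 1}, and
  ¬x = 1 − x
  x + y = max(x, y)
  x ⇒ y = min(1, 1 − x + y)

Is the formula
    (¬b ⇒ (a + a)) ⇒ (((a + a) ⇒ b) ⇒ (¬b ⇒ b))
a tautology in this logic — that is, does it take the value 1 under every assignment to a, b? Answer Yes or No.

Yes

At a = 1/2, b = 1/2, for instance:
¬b = ¬1/2 = 1/2
a + a = 1/2 + 1/2 = 1/2
¬b ⇒ (a + a) = 1/2 ⇒ 1/2 = 1
(a + a) ⇒ b = 1/2 ⇒ 1/2 = 1
¬b ⇒ b = 1/2 ⇒ 1/2 = 1
((a + a) ⇒ b) ⇒ (¬b ⇒ b) = 1 ⇒ 1 = 1
(¬b ⇒ (a + a)) ⇒ (((a + a) ⇒ b) ⇒ (¬b ⇒ b)) = 1 ⇒ 1 = 1
and checking the remaining 24 assignments likewise gives ≥ 1 in every case.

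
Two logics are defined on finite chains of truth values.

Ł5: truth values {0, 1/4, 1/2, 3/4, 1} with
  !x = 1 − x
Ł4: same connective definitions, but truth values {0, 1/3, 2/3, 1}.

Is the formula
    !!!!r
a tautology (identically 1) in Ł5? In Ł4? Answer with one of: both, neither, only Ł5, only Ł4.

In Ł5: at r = 0 the value is 0 — not a tautology.
In Ł4: at r = 0 the value is 0 — not a tautology.

neither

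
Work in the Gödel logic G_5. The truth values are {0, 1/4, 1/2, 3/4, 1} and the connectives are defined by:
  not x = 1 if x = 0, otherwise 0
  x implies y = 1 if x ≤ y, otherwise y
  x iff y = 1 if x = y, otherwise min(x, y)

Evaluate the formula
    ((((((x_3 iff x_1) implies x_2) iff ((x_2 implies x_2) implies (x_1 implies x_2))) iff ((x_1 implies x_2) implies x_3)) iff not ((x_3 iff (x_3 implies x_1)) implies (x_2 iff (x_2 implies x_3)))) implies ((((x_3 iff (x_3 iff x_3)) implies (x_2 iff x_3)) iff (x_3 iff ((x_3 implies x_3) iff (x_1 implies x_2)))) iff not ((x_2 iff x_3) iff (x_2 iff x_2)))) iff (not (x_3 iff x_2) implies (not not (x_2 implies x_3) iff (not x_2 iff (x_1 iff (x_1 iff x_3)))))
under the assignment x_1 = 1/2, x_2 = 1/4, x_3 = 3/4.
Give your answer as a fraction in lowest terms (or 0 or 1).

1

x_3 iff x_1 = 3/4 iff 1/2 = 1/2
(x_3 iff x_1) implies x_2 = 1/2 implies 1/4 = 1/4
x_2 implies x_2 = 1/4 implies 1/4 = 1
x_1 implies x_2 = 1/2 implies 1/4 = 1/4
(x_2 implies x_2) implies (x_1 implies x_2) = 1 implies 1/4 = 1/4
((x_3 iff x_1) implies x_2) iff ((x_2 implies x_2) implies (x_1 implies x_2)) = 1/4 iff 1/4 = 1
x_1 implies x_2 = 1/2 implies 1/4 = 1/4
(x_1 implies x_2) implies x_3 = 1/4 implies 3/4 = 1
(((x_3 iff x_1) implies x_2) iff ((x_2 implies x_2) implies (x_1 implies x_2))) iff ((x_1 implies x_2) implies x_3) = 1 iff 1 = 1
x_3 implies x_1 = 3/4 implies 1/2 = 1/2
x_3 iff (x_3 implies x_1) = 3/4 iff 1/2 = 1/2
x_2 implies x_3 = 1/4 implies 3/4 = 1
x_2 iff (x_2 implies x_3) = 1/4 iff 1 = 1/4
(x_3 iff (x_3 implies x_1)) implies (x_2 iff (x_2 implies x_3)) = 1/2 implies 1/4 = 1/4
not ((x_3 iff (x_3 implies x_1)) implies (x_2 iff (x_2 implies x_3))) = not 1/4 = 0
((((x_3 iff x_1) implies x_2) iff ((x_2 implies x_2) implies (x_1 implies x_2))) iff ((x_1 implies x_2) implies x_3)) iff not ((x_3 iff (x_3 implies x_1)) implies (x_2 iff (x_2 implies x_3))) = 1 iff 0 = 0
x_3 iff x_3 = 3/4 iff 3/4 = 1
x_3 iff (x_3 iff x_3) = 3/4 iff 1 = 3/4
x_2 iff x_3 = 1/4 iff 3/4 = 1/4
(x_3 iff (x_3 iff x_3)) implies (x_2 iff x_3) = 3/4 implies 1/4 = 1/4
x_3 implies x_3 = 3/4 implies 3/4 = 1
x_1 implies x_2 = 1/2 implies 1/4 = 1/4
(x_3 implies x_3) iff (x_1 implies x_2) = 1 iff 1/4 = 1/4
x_3 iff ((x_3 implies x_3) iff (x_1 implies x_2)) = 3/4 iff 1/4 = 1/4
((x_3 iff (x_3 iff x_3)) implies (x_2 iff x_3)) iff (x_3 iff ((x_3 implies x_3) iff (x_1 implies x_2))) = 1/4 iff 1/4 = 1
x_2 iff x_3 = 1/4 iff 3/4 = 1/4
x_2 iff x_2 = 1/4 iff 1/4 = 1
(x_2 iff x_3) iff (x_2 iff x_2) = 1/4 iff 1 = 1/4
not ((x_2 iff x_3) iff (x_2 iff x_2)) = not 1/4 = 0
(((x_3 iff (x_3 iff x_3)) implies (x_2 iff x_3)) iff (x_3 iff ((x_3 implies x_3) iff (x_1 implies x_2)))) iff not ((x_2 iff x_3) iff (x_2 iff x_2)) = 1 iff 0 = 0
(((((x_3 iff x_1) implies x_2) iff ((x_2 implies x_2) implies (x_1 implies x_2))) iff ((x_1 implies x_2) implies x_3)) iff not ((x_3 iff (x_3 implies x_1)) implies (x_2 iff (x_2 implies x_3)))) implies ((((x_3 iff (x_3 iff x_3)) implies (x_2 iff x_3)) iff (x_3 iff ((x_3 implies x_3) iff (x_1 implies x_2)))) iff not ((x_2 iff x_3) iff (x_2 iff x_2))) = 0 implies 0 = 1
x_3 iff x_2 = 3/4 iff 1/4 = 1/4
not (x_3 iff x_2) = not 1/4 = 0
x_2 implies x_3 = 1/4 implies 3/4 = 1
not (x_2 implies x_3) = not 1 = 0
not not (x_2 implies x_3) = not 0 = 1
not x_2 = not 1/4 = 0
x_1 iff x_3 = 1/2 iff 3/4 = 1/2
x_1 iff (x_1 iff x_3) = 1/2 iff 1/2 = 1
not x_2 iff (x_1 iff (x_1 iff x_3)) = 0 iff 1 = 0
not not (x_2 implies x_3) iff (not x_2 iff (x_1 iff (x_1 iff x_3))) = 1 iff 0 = 0
not (x_3 iff x_2) implies (not not (x_2 implies x_3) iff (not x_2 iff (x_1 iff (x_1 iff x_3)))) = 0 implies 0 = 1
((((((x_3 iff x_1) implies x_2) iff ((x_2 implies x_2) implies (x_1 implies x_2))) iff ((x_1 implies x_2) implies x_3)) iff not ((x_3 iff (x_3 implies x_1)) implies (x_2 iff (x_2 implies x_3)))) implies ((((x_3 iff (x_3 iff x_3)) implies (x_2 iff x_3)) iff (x_3 iff ((x_3 implies x_3) iff (x_1 implies x_2)))) iff not ((x_2 iff x_3) iff (x_2 iff x_2)))) iff (not (x_3 iff x_2) implies (not not (x_2 implies x_3) iff (not x_2 iff (x_1 iff (x_1 iff x_3))))) = 1 iff 1 = 1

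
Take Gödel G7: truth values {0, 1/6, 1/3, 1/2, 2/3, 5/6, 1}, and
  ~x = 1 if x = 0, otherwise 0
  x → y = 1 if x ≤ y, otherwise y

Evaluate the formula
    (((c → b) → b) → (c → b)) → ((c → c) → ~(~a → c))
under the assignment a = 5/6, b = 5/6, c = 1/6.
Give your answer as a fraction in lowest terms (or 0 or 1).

c → b = 1/6 → 5/6 = 1
(c → b) → b = 1 → 5/6 = 5/6
c → b = 1/6 → 5/6 = 1
((c → b) → b) → (c → b) = 5/6 → 1 = 1
c → c = 1/6 → 1/6 = 1
~a = ~5/6 = 0
~a → c = 0 → 1/6 = 1
~(~a → c) = ~1 = 0
(c → c) → ~(~a → c) = 1 → 0 = 0
(((c → b) → b) → (c → b)) → ((c → c) → ~(~a → c)) = 1 → 0 = 0

0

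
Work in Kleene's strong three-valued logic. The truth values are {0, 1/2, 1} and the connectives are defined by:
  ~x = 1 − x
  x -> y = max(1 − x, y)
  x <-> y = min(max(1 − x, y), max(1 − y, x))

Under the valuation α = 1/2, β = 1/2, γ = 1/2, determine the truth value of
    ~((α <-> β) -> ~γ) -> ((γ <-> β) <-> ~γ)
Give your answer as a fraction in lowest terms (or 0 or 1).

1/2

α <-> β = 1/2 <-> 1/2 = 1/2
~γ = ~1/2 = 1/2
(α <-> β) -> ~γ = 1/2 -> 1/2 = 1/2
~((α <-> β) -> ~γ) = ~1/2 = 1/2
γ <-> β = 1/2 <-> 1/2 = 1/2
~γ = ~1/2 = 1/2
(γ <-> β) <-> ~γ = 1/2 <-> 1/2 = 1/2
~((α <-> β) -> ~γ) -> ((γ <-> β) <-> ~γ) = 1/2 -> 1/2 = 1/2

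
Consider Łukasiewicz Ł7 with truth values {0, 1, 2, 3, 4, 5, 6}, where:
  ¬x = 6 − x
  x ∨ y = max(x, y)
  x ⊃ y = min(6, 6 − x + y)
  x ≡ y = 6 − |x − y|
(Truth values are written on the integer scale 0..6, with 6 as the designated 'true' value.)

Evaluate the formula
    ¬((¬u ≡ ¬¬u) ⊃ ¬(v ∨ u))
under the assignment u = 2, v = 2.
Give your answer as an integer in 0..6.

0

¬u = ¬2 = 4
¬u = ¬2 = 4
¬¬u = ¬4 = 2
¬u ≡ ¬¬u = 4 ≡ 2 = 4
v ∨ u = 2 ∨ 2 = 2
¬(v ∨ u) = ¬2 = 4
(¬u ≡ ¬¬u) ⊃ ¬(v ∨ u) = 4 ⊃ 4 = 6
¬((¬u ≡ ¬¬u) ⊃ ¬(v ∨ u)) = ¬6 = 0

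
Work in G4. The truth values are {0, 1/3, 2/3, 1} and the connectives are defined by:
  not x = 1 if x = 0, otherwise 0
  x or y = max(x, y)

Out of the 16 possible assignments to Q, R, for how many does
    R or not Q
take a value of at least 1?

7

Q = 0, R = 0 ↦ 1  ≥
Q = 0, R = 1/3 ↦ 1  ≥
Q = 0, R = 2/3 ↦ 1  ≥
Q = 0, R = 1 ↦ 1  ≥
Q = 1/3, R = 0 ↦ 0  <
Q = 1/3, R = 1/3 ↦ 1/3  <
Q = 1/3, R = 2/3 ↦ 2/3  <
Q = 1/3, R = 1 ↦ 1  ≥
Q = 2/3, R = 0 ↦ 0  <
Q = 2/3, R = 1/3 ↦ 1/3  <
Q = 2/3, R = 2/3 ↦ 2/3  <
Q = 2/3, R = 1 ↦ 1  ≥
Q = 1, R = 0 ↦ 0  <
Q = 1, R = 1/3 ↦ 1/3  <
Q = 1, R = 2/3 ↦ 2/3  <
Q = 1, R = 1 ↦ 1  ≥
So 7 of the 16 assignments meet the threshold.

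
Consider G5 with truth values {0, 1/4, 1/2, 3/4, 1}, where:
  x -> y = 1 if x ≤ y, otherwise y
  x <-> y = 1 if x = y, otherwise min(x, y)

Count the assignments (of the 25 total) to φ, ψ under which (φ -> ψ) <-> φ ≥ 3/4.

value 1: 1 assignment (counts)
value 3/4: 3 assignments (counts)
value 1/2: 5 assignments
value 1/4: 7 assignments
value 0: 9 assignments
So 4 of the 25 assignments meet the threshold.

4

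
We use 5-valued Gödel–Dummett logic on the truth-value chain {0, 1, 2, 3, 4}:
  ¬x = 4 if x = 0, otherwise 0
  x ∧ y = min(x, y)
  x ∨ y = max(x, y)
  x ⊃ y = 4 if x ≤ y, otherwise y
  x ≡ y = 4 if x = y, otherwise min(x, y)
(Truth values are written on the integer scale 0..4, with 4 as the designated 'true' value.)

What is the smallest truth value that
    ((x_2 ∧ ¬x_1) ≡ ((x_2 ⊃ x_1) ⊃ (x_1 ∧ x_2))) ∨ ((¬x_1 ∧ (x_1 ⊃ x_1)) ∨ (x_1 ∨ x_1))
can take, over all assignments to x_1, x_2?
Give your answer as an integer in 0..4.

Take x_1 = 1, x_2 = 1:
¬x_1 = ¬1 = 0
x_2 ∧ ¬x_1 = 1 ∧ 0 = 0
x_2 ⊃ x_1 = 1 ⊃ 1 = 4
x_1 ∧ x_2 = 1 ∧ 1 = 1
(x_2 ⊃ x_1) ⊃ (x_1 ∧ x_2) = 4 ⊃ 1 = 1
(x_2 ∧ ¬x_1) ≡ ((x_2 ⊃ x_1) ⊃ (x_1 ∧ x_2)) = 0 ≡ 1 = 0
¬x_1 = ¬1 = 0
x_1 ⊃ x_1 = 1 ⊃ 1 = 4
¬x_1 ∧ (x_1 ⊃ x_1) = 0 ∧ 4 = 0
x_1 ∨ x_1 = 1 ∨ 1 = 1
(¬x_1 ∧ (x_1 ⊃ x_1)) ∨ (x_1 ∨ x_1) = 0 ∨ 1 = 1
((x_2 ∧ ¬x_1) ≡ ((x_2 ⊃ x_1) ⊃ (x_1 ∧ x_2))) ∨ ((¬x_1 ∧ (x_1 ⊃ x_1)) ∨ (x_1 ∨ x_1)) = 0 ∨ 1 = 1
No assignment yields a value below 1, so this is the minimum.

1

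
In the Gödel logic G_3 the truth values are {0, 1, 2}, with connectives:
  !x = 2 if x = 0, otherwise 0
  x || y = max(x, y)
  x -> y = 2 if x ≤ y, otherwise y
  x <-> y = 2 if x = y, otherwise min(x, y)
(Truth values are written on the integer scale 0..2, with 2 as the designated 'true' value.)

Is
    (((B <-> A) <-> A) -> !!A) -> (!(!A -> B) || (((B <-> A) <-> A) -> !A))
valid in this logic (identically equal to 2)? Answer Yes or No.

Counterexample: take A = 1, B = 1.
B <-> A = 1 <-> 1 = 2
(B <-> A) <-> A = 2 <-> 1 = 1
!A = !1 = 0
!!A = !0 = 2
((B <-> A) <-> A) -> !!A = 1 -> 2 = 2
!A = !1 = 0
!A -> B = 0 -> 1 = 2
!(!A -> B) = !2 = 0
B <-> A = 1 <-> 1 = 2
(B <-> A) <-> A = 2 <-> 1 = 1
!A = !1 = 0
((B <-> A) <-> A) -> !A = 1 -> 0 = 0
!(!A -> B) || (((B <-> A) <-> A) -> !A) = 0 || 0 = 0
(((B <-> A) <-> A) -> !!A) -> (!(!A -> B) || (((B <-> A) <-> A) -> !A)) = 2 -> 0 = 0
This gives 0 ≠ 2.

No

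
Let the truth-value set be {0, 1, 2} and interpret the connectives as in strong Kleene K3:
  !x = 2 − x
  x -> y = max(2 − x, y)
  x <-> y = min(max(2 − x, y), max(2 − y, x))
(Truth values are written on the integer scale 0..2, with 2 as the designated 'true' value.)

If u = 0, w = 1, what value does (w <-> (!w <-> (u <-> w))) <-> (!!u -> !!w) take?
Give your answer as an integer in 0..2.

1

!w = !1 = 1
u <-> w = 0 <-> 1 = 1
!w <-> (u <-> w) = 1 <-> 1 = 1
w <-> (!w <-> (u <-> w)) = 1 <-> 1 = 1
!u = !0 = 2
!!u = !2 = 0
!w = !1 = 1
!!w = !1 = 1
!!u -> !!w = 0 -> 1 = 2
(w <-> (!w <-> (u <-> w))) <-> (!!u -> !!w) = 1 <-> 2 = 1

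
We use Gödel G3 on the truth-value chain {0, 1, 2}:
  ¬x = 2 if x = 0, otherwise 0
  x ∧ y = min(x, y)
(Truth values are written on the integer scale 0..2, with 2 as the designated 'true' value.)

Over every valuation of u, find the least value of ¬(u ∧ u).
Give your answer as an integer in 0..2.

Take u = 1:
u ∧ u = 1 ∧ 1 = 1
¬(u ∧ u) = ¬1 = 0
No assignment yields a value below 0, so this is the minimum.

0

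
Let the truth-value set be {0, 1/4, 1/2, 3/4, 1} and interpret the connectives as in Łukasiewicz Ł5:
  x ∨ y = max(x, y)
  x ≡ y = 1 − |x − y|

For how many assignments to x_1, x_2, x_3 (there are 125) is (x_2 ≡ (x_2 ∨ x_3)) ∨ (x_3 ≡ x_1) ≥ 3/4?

110

value 1: 85 assignments (counts)
value 3/4: 25 assignments (counts)
value 1/2: 10 assignments
value 1/4: 4 assignments
value 0: 1 assignment
So 110 of the 125 assignments meet the threshold.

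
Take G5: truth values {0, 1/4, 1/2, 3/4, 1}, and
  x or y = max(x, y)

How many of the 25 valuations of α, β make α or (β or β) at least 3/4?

16

value 1: 9 assignments (counts)
value 3/4: 7 assignments (counts)
value 1/2: 5 assignments
value 1/4: 3 assignments
value 0: 1 assignment
So 16 of the 25 assignments meet the threshold.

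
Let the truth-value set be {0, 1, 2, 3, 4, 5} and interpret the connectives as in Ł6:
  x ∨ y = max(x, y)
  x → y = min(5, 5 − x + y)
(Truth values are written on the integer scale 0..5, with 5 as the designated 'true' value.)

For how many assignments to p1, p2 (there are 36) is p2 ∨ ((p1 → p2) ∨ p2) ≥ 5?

21

value 5: 21 assignments (counts)
value 4: 5 assignments
value 3: 4 assignments
value 2: 3 assignments
value 1: 2 assignments
value 0: 1 assignment
So 21 of the 36 assignments meet the threshold.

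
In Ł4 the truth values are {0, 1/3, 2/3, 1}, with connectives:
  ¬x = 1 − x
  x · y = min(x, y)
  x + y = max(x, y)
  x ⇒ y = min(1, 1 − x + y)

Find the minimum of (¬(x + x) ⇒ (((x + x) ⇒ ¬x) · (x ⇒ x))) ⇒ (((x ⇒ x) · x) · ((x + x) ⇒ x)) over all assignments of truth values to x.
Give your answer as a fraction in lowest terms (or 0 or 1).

Take x = 0:
x + x = 0 + 0 = 0
¬(x + x) = ¬0 = 1
x + x = 0 + 0 = 0
¬x = ¬0 = 1
(x + x) ⇒ ¬x = 0 ⇒ 1 = 1
x ⇒ x = 0 ⇒ 0 = 1
((x + x) ⇒ ¬x) · (x ⇒ x) = 1 · 1 = 1
¬(x + x) ⇒ (((x + x) ⇒ ¬x) · (x ⇒ x)) = 1 ⇒ 1 = 1
x ⇒ x = 0 ⇒ 0 = 1
(x ⇒ x) · x = 1 · 0 = 0
x + x = 0 + 0 = 0
(x + x) ⇒ x = 0 ⇒ 0 = 1
((x ⇒ x) · x) · ((x + x) ⇒ x) = 0 · 1 = 0
(¬(x + x) ⇒ (((x + x) ⇒ ¬x) · (x ⇒ x))) ⇒ (((x ⇒ x) · x) · ((x + x) ⇒ x)) = 1 ⇒ 0 = 0
No assignment yields a value below 0, so this is the minimum.

0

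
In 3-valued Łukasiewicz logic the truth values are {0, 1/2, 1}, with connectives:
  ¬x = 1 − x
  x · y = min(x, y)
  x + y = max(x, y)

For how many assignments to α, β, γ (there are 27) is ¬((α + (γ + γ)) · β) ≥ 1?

11

value 1: 11 assignments (counts)
value 1/2: 11 assignments
value 0: 5 assignments
So 11 of the 27 assignments meet the threshold.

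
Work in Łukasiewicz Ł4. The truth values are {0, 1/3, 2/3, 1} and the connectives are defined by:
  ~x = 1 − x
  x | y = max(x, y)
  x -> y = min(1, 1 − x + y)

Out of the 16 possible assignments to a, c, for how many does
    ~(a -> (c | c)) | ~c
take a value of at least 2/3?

8

a = 0, c = 0 ↦ 1  ≥
a = 0, c = 1/3 ↦ 2/3  ≥
a = 0, c = 2/3 ↦ 1/3  <
a = 0, c = 1 ↦ 0  <
a = 1/3, c = 0 ↦ 1  ≥
a = 1/3, c = 1/3 ↦ 2/3  ≥
a = 1/3, c = 2/3 ↦ 1/3  <
a = 1/3, c = 1 ↦ 0  <
a = 2/3, c = 0 ↦ 1  ≥
a = 2/3, c = 1/3 ↦ 2/3  ≥
a = 2/3, c = 2/3 ↦ 1/3  <
a = 2/3, c = 1 ↦ 0  <
a = 1, c = 0 ↦ 1  ≥
a = 1, c = 1/3 ↦ 2/3  ≥
a = 1, c = 2/3 ↦ 1/3  <
a = 1, c = 1 ↦ 0  <
So 8 of the 16 assignments meet the threshold.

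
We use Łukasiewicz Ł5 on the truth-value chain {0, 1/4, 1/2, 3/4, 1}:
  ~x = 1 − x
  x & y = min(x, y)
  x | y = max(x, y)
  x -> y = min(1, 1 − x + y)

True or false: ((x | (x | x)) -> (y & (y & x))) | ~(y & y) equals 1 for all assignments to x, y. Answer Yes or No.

No

Counterexample: take x = 1/2, y = 1/4.
x | x = 1/2 | 1/2 = 1/2
x | (x | x) = 1/2 | 1/2 = 1/2
y & x = 1/4 & 1/2 = 1/4
y & (y & x) = 1/4 & 1/4 = 1/4
(x | (x | x)) -> (y & (y & x)) = 1/2 -> 1/4 = 3/4
y & y = 1/4 & 1/4 = 1/4
~(y & y) = ~1/4 = 3/4
((x | (x | x)) -> (y & (y & x))) | ~(y & y) = 3/4 | 3/4 = 3/4
This gives 3/4 ≠ 1.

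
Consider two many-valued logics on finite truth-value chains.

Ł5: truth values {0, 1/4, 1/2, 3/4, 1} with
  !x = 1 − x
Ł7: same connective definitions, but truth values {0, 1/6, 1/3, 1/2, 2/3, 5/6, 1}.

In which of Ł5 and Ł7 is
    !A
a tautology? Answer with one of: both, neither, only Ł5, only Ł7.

neither

In Ł5: at A = 1/4 the value is 3/4 — not a tautology.
In Ł7: at A = 1/6 the value is 5/6 — not a tautology.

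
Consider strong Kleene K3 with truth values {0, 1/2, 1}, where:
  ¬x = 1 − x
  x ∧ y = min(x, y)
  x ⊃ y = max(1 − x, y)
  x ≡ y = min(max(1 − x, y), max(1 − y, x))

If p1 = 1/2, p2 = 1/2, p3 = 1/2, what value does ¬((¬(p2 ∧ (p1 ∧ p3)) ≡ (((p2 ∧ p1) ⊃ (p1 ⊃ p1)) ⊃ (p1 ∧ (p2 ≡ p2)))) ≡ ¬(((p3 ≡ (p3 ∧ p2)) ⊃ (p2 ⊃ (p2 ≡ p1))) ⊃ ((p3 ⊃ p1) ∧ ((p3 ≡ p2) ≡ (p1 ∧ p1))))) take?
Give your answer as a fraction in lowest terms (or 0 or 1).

p1 ∧ p3 = 1/2 ∧ 1/2 = 1/2
p2 ∧ (p1 ∧ p3) = 1/2 ∧ 1/2 = 1/2
¬(p2 ∧ (p1 ∧ p3)) = ¬1/2 = 1/2
p2 ∧ p1 = 1/2 ∧ 1/2 = 1/2
p1 ⊃ p1 = 1/2 ⊃ 1/2 = 1/2
(p2 ∧ p1) ⊃ (p1 ⊃ p1) = 1/2 ⊃ 1/2 = 1/2
p2 ≡ p2 = 1/2 ≡ 1/2 = 1/2
p1 ∧ (p2 ≡ p2) = 1/2 ∧ 1/2 = 1/2
((p2 ∧ p1) ⊃ (p1 ⊃ p1)) ⊃ (p1 ∧ (p2 ≡ p2)) = 1/2 ⊃ 1/2 = 1/2
¬(p2 ∧ (p1 ∧ p3)) ≡ (((p2 ∧ p1) ⊃ (p1 ⊃ p1)) ⊃ (p1 ∧ (p2 ≡ p2))) = 1/2 ≡ 1/2 = 1/2
p3 ∧ p2 = 1/2 ∧ 1/2 = 1/2
p3 ≡ (p3 ∧ p2) = 1/2 ≡ 1/2 = 1/2
p2 ≡ p1 = 1/2 ≡ 1/2 = 1/2
p2 ⊃ (p2 ≡ p1) = 1/2 ⊃ 1/2 = 1/2
(p3 ≡ (p3 ∧ p2)) ⊃ (p2 ⊃ (p2 ≡ p1)) = 1/2 ⊃ 1/2 = 1/2
p3 ⊃ p1 = 1/2 ⊃ 1/2 = 1/2
p3 ≡ p2 = 1/2 ≡ 1/2 = 1/2
p1 ∧ p1 = 1/2 ∧ 1/2 = 1/2
(p3 ≡ p2) ≡ (p1 ∧ p1) = 1/2 ≡ 1/2 = 1/2
(p3 ⊃ p1) ∧ ((p3 ≡ p2) ≡ (p1 ∧ p1)) = 1/2 ∧ 1/2 = 1/2
((p3 ≡ (p3 ∧ p2)) ⊃ (p2 ⊃ (p2 ≡ p1))) ⊃ ((p3 ⊃ p1) ∧ ((p3 ≡ p2) ≡ (p1 ∧ p1))) = 1/2 ⊃ 1/2 = 1/2
¬(((p3 ≡ (p3 ∧ p2)) ⊃ (p2 ⊃ (p2 ≡ p1))) ⊃ ((p3 ⊃ p1) ∧ ((p3 ≡ p2) ≡ (p1 ∧ p1)))) = ¬1/2 = 1/2
(¬(p2 ∧ (p1 ∧ p3)) ≡ (((p2 ∧ p1) ⊃ (p1 ⊃ p1)) ⊃ (p1 ∧ (p2 ≡ p2)))) ≡ ¬(((p3 ≡ (p3 ∧ p2)) ⊃ (p2 ⊃ (p2 ≡ p1))) ⊃ ((p3 ⊃ p1) ∧ ((p3 ≡ p2) ≡ (p1 ∧ p1)))) = 1/2 ≡ 1/2 = 1/2
¬((¬(p2 ∧ (p1 ∧ p3)) ≡ (((p2 ∧ p1) ⊃ (p1 ⊃ p1)) ⊃ (p1 ∧ (p2 ≡ p2)))) ≡ ¬(((p3 ≡ (p3 ∧ p2)) ⊃ (p2 ⊃ (p2 ≡ p1))) ⊃ ((p3 ⊃ p1) ∧ ((p3 ≡ p2) ≡ (p1 ∧ p1))))) = ¬1/2 = 1/2

1/2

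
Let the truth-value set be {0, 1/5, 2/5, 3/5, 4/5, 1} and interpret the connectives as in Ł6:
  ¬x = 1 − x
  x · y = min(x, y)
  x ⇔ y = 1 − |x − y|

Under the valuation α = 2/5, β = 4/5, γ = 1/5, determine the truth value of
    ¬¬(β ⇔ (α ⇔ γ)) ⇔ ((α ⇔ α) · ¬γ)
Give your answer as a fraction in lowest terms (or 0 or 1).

α ⇔ γ = 2/5 ⇔ 1/5 = 4/5
β ⇔ (α ⇔ γ) = 4/5 ⇔ 4/5 = 1
¬(β ⇔ (α ⇔ γ)) = ¬1 = 0
¬¬(β ⇔ (α ⇔ γ)) = ¬0 = 1
α ⇔ α = 2/5 ⇔ 2/5 = 1
¬γ = ¬1/5 = 4/5
(α ⇔ α) · ¬γ = 1 · 4/5 = 4/5
¬¬(β ⇔ (α ⇔ γ)) ⇔ ((α ⇔ α) · ¬γ) = 1 ⇔ 4/5 = 4/5

4/5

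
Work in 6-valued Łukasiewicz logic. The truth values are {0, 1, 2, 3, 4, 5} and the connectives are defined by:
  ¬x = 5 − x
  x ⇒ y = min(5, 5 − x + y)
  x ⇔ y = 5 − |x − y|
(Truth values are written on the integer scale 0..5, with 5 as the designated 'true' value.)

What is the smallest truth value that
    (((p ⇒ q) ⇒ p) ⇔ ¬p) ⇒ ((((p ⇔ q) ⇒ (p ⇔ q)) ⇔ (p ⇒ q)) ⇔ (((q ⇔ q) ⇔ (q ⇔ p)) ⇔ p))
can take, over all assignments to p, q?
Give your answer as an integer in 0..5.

Take p = 2, q = 2:
p ⇒ q = 2 ⇒ 2 = 5
(p ⇒ q) ⇒ p = 5 ⇒ 2 = 2
¬p = ¬2 = 3
((p ⇒ q) ⇒ p) ⇔ ¬p = 2 ⇔ 3 = 4
p ⇔ q = 2 ⇔ 2 = 5
p ⇔ q = 2 ⇔ 2 = 5
(p ⇔ q) ⇒ (p ⇔ q) = 5 ⇒ 5 = 5
p ⇒ q = 2 ⇒ 2 = 5
((p ⇔ q) ⇒ (p ⇔ q)) ⇔ (p ⇒ q) = 5 ⇔ 5 = 5
q ⇔ q = 2 ⇔ 2 = 5
q ⇔ p = 2 ⇔ 2 = 5
(q ⇔ q) ⇔ (q ⇔ p) = 5 ⇔ 5 = 5
((q ⇔ q) ⇔ (q ⇔ p)) ⇔ p = 5 ⇔ 2 = 2
(((p ⇔ q) ⇒ (p ⇔ q)) ⇔ (p ⇒ q)) ⇔ (((q ⇔ q) ⇔ (q ⇔ p)) ⇔ p) = 5 ⇔ 2 = 2
(((p ⇒ q) ⇒ p) ⇔ ¬p) ⇒ ((((p ⇔ q) ⇒ (p ⇔ q)) ⇔ (p ⇒ q)) ⇔ (((q ⇔ q) ⇔ (q ⇔ p)) ⇔ p)) = 4 ⇒ 2 = 3
No assignment yields a value below 3, so this is the minimum.

3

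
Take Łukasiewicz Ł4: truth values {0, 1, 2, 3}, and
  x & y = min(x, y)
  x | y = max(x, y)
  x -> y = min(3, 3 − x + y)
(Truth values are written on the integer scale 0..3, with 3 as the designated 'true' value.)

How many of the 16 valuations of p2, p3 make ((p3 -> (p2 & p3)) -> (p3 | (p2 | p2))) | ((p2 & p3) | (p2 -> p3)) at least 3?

p2 = 0, p3 = 0 ↦ 3  ≥
p2 = 0, p3 = 1 ↦ 3  ≥
p2 = 0, p3 = 2 ↦ 3  ≥
p2 = 0, p3 = 3 ↦ 3  ≥
p2 = 1, p3 = 0 ↦ 2  <
p2 = 1, p3 = 1 ↦ 3  ≥
p2 = 1, p3 = 2 ↦ 3  ≥
p2 = 1, p3 = 3 ↦ 3  ≥
p2 = 2, p3 = 0 ↦ 2  <
p2 = 2, p3 = 1 ↦ 2  <
p2 = 2, p3 = 2 ↦ 3  ≥
p2 = 2, p3 = 3 ↦ 3  ≥
p2 = 3, p3 = 0 ↦ 3  ≥
p2 = 3, p3 = 1 ↦ 3  ≥
p2 = 3, p3 = 2 ↦ 3  ≥
p2 = 3, p3 = 3 ↦ 3  ≥
So 13 of the 16 assignments meet the threshold.

13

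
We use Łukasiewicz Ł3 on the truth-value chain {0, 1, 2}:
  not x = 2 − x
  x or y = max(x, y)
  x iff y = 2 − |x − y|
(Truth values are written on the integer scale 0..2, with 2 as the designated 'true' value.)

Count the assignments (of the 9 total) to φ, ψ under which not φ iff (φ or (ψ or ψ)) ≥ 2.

3

φ = 0, ψ = 0 ↦ 0  <
φ = 0, ψ = 1 ↦ 1  <
φ = 0, ψ = 2 ↦ 2  ≥
φ = 1, ψ = 0 ↦ 2  ≥
φ = 1, ψ = 1 ↦ 2  ≥
φ = 1, ψ = 2 ↦ 1  <
φ = 2, ψ = 0 ↦ 0  <
φ = 2, ψ = 1 ↦ 0  <
φ = 2, ψ = 2 ↦ 0  <
So 3 of the 9 assignments meet the threshold.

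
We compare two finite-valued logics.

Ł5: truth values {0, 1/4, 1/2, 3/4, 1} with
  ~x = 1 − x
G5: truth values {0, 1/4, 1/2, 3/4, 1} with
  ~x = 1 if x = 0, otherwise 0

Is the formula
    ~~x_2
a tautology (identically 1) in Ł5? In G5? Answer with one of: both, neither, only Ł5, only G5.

neither

In Ł5: at x_2 = 0 the value is 0 — not a tautology.
In G5: at x_2 = 0 the value is 0 — not a tautology.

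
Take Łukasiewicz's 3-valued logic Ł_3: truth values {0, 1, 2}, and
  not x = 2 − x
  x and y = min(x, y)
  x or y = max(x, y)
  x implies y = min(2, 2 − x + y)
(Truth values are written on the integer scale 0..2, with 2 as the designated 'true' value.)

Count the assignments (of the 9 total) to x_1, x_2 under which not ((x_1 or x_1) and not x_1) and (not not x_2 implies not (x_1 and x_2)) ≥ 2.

x_1 = 0, x_2 = 0 ↦ 2  ≥
x_1 = 0, x_2 = 1 ↦ 2  ≥
x_1 = 0, x_2 = 2 ↦ 2  ≥
x_1 = 1, x_2 = 0 ↦ 1  <
x_1 = 1, x_2 = 1 ↦ 1  <
x_1 = 1, x_2 = 2 ↦ 1  <
x_1 = 2, x_2 = 0 ↦ 2  ≥
x_1 = 2, x_2 = 1 ↦ 2  ≥
x_1 = 2, x_2 = 2 ↦ 0  <
So 5 of the 9 assignments meet the threshold.

5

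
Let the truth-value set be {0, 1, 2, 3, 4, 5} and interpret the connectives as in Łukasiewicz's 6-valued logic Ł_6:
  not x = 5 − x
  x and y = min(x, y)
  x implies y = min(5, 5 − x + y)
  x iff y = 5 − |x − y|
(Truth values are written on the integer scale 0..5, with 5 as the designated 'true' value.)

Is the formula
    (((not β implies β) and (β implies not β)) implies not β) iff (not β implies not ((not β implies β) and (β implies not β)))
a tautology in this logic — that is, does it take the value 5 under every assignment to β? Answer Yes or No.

No

Counterexample: take β = 1.
not β = not 1 = 4
not β implies β = 4 implies 1 = 2
not β = not 1 = 4
β implies not β = 1 implies 4 = 5
(not β implies β) and (β implies not β) = 2 and 5 = 2
not β = not 1 = 4
((not β implies β) and (β implies not β)) implies not β = 2 implies 4 = 5
not β = not 1 = 4
not β = not 1 = 4
not β implies β = 4 implies 1 = 2
not β = not 1 = 4
β implies not β = 1 implies 4 = 5
(not β implies β) and (β implies not β) = 2 and 5 = 2
not ((not β implies β) and (β implies not β)) = not 2 = 3
not β implies not ((not β implies β) and (β implies not β)) = 4 implies 3 = 4
(((not β implies β) and (β implies not β)) implies not β) iff (not β implies not ((not β implies β) and (β implies not β))) = 5 iff 4 = 4
This gives 4 ≠ 5.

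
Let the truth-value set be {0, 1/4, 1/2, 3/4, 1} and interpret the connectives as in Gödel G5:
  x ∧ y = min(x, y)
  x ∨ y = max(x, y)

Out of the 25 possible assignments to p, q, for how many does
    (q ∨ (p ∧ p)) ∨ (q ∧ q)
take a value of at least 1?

9

value 1: 9 assignments (counts)
value 3/4: 7 assignments
value 1/2: 5 assignments
value 1/4: 3 assignments
value 0: 1 assignment
So 9 of the 25 assignments meet the threshold.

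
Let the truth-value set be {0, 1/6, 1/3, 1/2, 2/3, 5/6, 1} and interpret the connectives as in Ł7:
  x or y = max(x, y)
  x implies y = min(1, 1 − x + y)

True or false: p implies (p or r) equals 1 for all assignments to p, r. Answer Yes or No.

Yes

At p = 2/3, r = 5/6, for instance:
p or r = 2/3 or 5/6 = 5/6
p implies (p or r) = 2/3 implies 5/6 = 1
and checking the remaining 48 assignments likewise gives ≥ 1 in every case.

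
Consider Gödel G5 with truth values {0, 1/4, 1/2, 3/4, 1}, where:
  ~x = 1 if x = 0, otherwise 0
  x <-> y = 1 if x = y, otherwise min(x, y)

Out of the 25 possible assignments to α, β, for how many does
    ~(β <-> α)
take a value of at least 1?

value 1: 8 assignments (counts)
value 0: 17 assignments
So 8 of the 25 assignments meet the threshold.

8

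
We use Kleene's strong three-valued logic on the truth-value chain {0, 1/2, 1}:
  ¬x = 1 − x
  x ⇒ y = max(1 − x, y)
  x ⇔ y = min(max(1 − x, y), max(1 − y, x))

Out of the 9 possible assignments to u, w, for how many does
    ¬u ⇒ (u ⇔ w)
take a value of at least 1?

u = 0, w = 0 ↦ 1  ≥
u = 0, w = 1/2 ↦ 1/2  <
u = 0, w = 1 ↦ 0  <
u = 1/2, w = 0 ↦ 1/2  <
u = 1/2, w = 1/2 ↦ 1/2  <
u = 1/2, w = 1 ↦ 1/2  <
u = 1, w = 0 ↦ 1  ≥
u = 1, w = 1/2 ↦ 1  ≥
u = 1, w = 1 ↦ 1  ≥
So 4 of the 9 assignments meet the threshold.

4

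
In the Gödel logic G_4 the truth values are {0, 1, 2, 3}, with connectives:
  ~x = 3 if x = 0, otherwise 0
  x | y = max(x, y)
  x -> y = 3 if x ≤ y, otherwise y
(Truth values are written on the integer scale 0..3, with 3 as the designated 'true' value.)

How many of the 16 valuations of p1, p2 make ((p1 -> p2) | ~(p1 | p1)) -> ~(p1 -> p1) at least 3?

p1 = 0, p2 = 0 ↦ 0  <
p1 = 0, p2 = 1 ↦ 0  <
p1 = 0, p2 = 2 ↦ 0  <
p1 = 0, p2 = 3 ↦ 0  <
p1 = 1, p2 = 0 ↦ 3  ≥
p1 = 1, p2 = 1 ↦ 0  <
p1 = 1, p2 = 2 ↦ 0  <
p1 = 1, p2 = 3 ↦ 0  <
p1 = 2, p2 = 0 ↦ 3  ≥
p1 = 2, p2 = 1 ↦ 0  <
p1 = 2, p2 = 2 ↦ 0  <
p1 = 2, p2 = 3 ↦ 0  <
p1 = 3, p2 = 0 ↦ 3  ≥
p1 = 3, p2 = 1 ↦ 0  <
p1 = 3, p2 = 2 ↦ 0  <
p1 = 3, p2 = 3 ↦ 0  <
So 3 of the 16 assignments meet the threshold.

3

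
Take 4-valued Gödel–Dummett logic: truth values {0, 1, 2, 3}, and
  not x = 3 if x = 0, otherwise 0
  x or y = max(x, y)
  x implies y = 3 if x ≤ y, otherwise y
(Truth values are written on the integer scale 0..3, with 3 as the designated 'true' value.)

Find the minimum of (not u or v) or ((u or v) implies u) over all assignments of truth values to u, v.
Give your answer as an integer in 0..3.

Take u = 1, v = 2:
not u = not 1 = 0
not u or v = 0 or 2 = 2
u or v = 1 or 2 = 2
(u or v) implies u = 2 implies 1 = 1
(not u or v) or ((u or v) implies u) = 2 or 1 = 2
No assignment yields a value below 2, so this is the minimum.

2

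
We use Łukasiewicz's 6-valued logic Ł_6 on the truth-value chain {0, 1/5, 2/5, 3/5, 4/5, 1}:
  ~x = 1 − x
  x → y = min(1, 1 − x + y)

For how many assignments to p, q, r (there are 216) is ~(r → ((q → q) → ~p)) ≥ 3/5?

36

value 1: 6 assignments (counts)
value 4/5: 12 assignments (counts)
value 3/5: 18 assignments (counts)
value 2/5: 24 assignments
value 1/5: 30 assignments
value 0: 126 assignments
So 36 of the 216 assignments meet the threshold.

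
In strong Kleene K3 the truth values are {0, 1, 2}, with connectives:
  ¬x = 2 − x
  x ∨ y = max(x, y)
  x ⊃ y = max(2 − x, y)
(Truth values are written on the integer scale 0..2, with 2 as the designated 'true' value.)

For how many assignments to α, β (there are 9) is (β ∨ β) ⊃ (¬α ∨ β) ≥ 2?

α = 0, β = 0 ↦ 2  ≥
α = 0, β = 1 ↦ 2  ≥
α = 0, β = 2 ↦ 2  ≥
α = 1, β = 0 ↦ 2  ≥
α = 1, β = 1 ↦ 1  <
α = 1, β = 2 ↦ 2  ≥
α = 2, β = 0 ↦ 2  ≥
α = 2, β = 1 ↦ 1  <
α = 2, β = 2 ↦ 2  ≥
So 7 of the 9 assignments meet the threshold.

7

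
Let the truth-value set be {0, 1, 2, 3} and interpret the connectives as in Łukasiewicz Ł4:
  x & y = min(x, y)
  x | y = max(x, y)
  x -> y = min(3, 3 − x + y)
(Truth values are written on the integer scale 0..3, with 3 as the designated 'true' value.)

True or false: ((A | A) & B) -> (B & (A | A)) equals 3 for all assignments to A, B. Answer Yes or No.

A = 0, B = 0 ↦ 3
A = 0, B = 1 ↦ 3
A = 0, B = 2 ↦ 3
A = 0, B = 3 ↦ 3
A = 1, B = 0 ↦ 3
A = 1, B = 1 ↦ 3
A = 1, B = 2 ↦ 3
A = 1, B = 3 ↦ 3
A = 2, B = 0 ↦ 3
A = 2, B = 1 ↦ 3
A = 2, B = 2 ↦ 3
A = 2, B = 3 ↦ 3
A = 3, B = 0 ↦ 3
A = 3, B = 1 ↦ 3
A = 3, B = 2 ↦ 3
A = 3, B = 3 ↦ 3
Every assignment gives a value ≥ 3.

Yes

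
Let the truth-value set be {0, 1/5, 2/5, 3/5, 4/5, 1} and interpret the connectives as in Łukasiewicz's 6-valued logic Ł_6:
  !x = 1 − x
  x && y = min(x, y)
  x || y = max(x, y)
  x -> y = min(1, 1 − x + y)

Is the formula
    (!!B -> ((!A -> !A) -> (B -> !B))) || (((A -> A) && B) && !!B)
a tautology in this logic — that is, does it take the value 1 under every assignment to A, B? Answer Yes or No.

Counterexample: take A = 0, B = 4/5.
!B = !4/5 = 1/5
!!B = !1/5 = 4/5
!A = !0 = 1
!A = !0 = 1
!A -> !A = 1 -> 1 = 1
!B = !4/5 = 1/5
B -> !B = 4/5 -> 1/5 = 2/5
(!A -> !A) -> (B -> !B) = 1 -> 2/5 = 2/5
!!B -> ((!A -> !A) -> (B -> !B)) = 4/5 -> 2/5 = 3/5
A -> A = 0 -> 0 = 1
(A -> A) && B = 1 && 4/5 = 4/5
!B = !4/5 = 1/5
!!B = !1/5 = 4/5
((A -> A) && B) && !!B = 4/5 && 4/5 = 4/5
(!!B -> ((!A -> !A) -> (B -> !B))) || (((A -> A) && B) && !!B) = 3/5 || 4/5 = 4/5
This gives 4/5 ≠ 1.

No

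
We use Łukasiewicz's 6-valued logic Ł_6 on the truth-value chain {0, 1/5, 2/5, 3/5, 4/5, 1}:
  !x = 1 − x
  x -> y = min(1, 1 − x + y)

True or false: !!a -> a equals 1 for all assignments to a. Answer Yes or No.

a = 0 ↦ 1
a = 1/5 ↦ 1
a = 2/5 ↦ 1
a = 3/5 ↦ 1
a = 4/5 ↦ 1
a = 1 ↦ 1
Every assignment gives a value ≥ 1.

Yes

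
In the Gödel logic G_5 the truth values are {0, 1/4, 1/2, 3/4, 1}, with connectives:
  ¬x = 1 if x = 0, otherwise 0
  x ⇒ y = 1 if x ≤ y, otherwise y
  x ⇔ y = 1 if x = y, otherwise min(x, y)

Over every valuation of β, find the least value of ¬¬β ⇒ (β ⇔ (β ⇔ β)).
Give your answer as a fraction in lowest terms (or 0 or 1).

1/4

Take β = 1/4:
¬β = ¬1/4 = 0
¬¬β = ¬0 = 1
β ⇔ β = 1/4 ⇔ 1/4 = 1
β ⇔ (β ⇔ β) = 1/4 ⇔ 1 = 1/4
¬¬β ⇒ (β ⇔ (β ⇔ β)) = 1 ⇒ 1/4 = 1/4
No assignment yields a value below 1/4, so this is the minimum.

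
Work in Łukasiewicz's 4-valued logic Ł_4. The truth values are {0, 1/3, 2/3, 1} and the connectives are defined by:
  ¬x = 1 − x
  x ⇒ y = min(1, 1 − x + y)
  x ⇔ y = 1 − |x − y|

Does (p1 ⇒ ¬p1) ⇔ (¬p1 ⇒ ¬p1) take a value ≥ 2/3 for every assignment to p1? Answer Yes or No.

Counterexample: take p1 = 1.
¬p1 = ¬1 = 0
p1 ⇒ ¬p1 = 1 ⇒ 0 = 0
¬p1 = ¬1 = 0
¬p1 = ¬1 = 0
¬p1 ⇒ ¬p1 = 0 ⇒ 0 = 1
(p1 ⇒ ¬p1) ⇔ (¬p1 ⇒ ¬p1) = 0 ⇔ 1 = 0
This gives 0, which is below 2/3.

No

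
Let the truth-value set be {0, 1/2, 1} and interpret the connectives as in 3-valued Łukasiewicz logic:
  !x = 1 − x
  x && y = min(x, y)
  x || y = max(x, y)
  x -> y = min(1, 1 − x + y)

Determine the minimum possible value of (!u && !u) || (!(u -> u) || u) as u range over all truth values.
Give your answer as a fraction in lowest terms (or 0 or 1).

Take u = 1/2:
!u = !1/2 = 1/2
!u = !1/2 = 1/2
!u && !u = 1/2 && 1/2 = 1/2
u -> u = 1/2 -> 1/2 = 1
!(u -> u) = !1 = 0
!(u -> u) || u = 0 || 1/2 = 1/2
(!u && !u) || (!(u -> u) || u) = 1/2 || 1/2 = 1/2
No assignment yields a value below 1/2, so this is the minimum.

1/2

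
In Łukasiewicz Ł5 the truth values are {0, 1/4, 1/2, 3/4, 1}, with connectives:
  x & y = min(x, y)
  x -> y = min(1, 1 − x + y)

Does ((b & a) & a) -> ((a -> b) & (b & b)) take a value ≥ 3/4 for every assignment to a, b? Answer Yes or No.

Yes

At a = 1/2, b = 1/2, for instance:
b & a = 1/2 & 1/2 = 1/2
(b & a) & a = 1/2 & 1/2 = 1/2
a -> b = 1/2 -> 1/2 = 1
b & b = 1/2 & 1/2 = 1/2
(a -> b) & (b & b) = 1 & 1/2 = 1/2
((b & a) & a) -> ((a -> b) & (b & b)) = 1/2 -> 1/2 = 1
and checking the remaining 24 assignments likewise gives ≥ 3/4 in every case.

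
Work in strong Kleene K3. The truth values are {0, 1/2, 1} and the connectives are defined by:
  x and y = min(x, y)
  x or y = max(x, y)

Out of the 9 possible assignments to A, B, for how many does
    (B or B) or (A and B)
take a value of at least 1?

3

A = 0, B = 0 ↦ 0  <
A = 0, B = 1/2 ↦ 1/2  <
A = 0, B = 1 ↦ 1  ≥
A = 1/2, B = 0 ↦ 0  <
A = 1/2, B = 1/2 ↦ 1/2  <
A = 1/2, B = 1 ↦ 1  ≥
A = 1, B = 0 ↦ 0  <
A = 1, B = 1/2 ↦ 1/2  <
A = 1, B = 1 ↦ 1  ≥
So 3 of the 9 assignments meet the threshold.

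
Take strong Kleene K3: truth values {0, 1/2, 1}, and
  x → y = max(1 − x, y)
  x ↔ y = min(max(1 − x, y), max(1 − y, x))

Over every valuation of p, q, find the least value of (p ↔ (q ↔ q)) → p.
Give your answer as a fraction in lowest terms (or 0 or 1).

Take p = 0, q = 1/2:
q ↔ q = 1/2 ↔ 1/2 = 1/2
p ↔ (q ↔ q) = 0 ↔ 1/2 = 1/2
(p ↔ (q ↔ q)) → p = 1/2 → 0 = 1/2
No assignment yields a value below 1/2, so this is the minimum.

1/2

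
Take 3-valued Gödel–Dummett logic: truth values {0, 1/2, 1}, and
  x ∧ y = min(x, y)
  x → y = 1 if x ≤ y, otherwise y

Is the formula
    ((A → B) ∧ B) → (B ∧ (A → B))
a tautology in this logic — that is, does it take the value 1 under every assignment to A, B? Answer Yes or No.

A = 0, B = 0 ↦ 1
A = 0, B = 1/2 ↦ 1
A = 0, B = 1 ↦ 1
A = 1/2, B = 0 ↦ 1
A = 1/2, B = 1/2 ↦ 1
A = 1/2, B = 1 ↦ 1
A = 1, B = 0 ↦ 1
A = 1, B = 1/2 ↦ 1
A = 1, B = 1 ↦ 1
Every assignment gives a value ≥ 1.

Yes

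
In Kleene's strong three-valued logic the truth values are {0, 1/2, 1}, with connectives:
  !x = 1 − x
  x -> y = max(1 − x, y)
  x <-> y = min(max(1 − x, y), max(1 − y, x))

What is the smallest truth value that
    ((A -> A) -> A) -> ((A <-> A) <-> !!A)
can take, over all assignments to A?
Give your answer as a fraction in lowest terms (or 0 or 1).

Take A = 1/2:
A -> A = 1/2 -> 1/2 = 1/2
(A -> A) -> A = 1/2 -> 1/2 = 1/2
A <-> A = 1/2 <-> 1/2 = 1/2
!A = !1/2 = 1/2
!!A = !1/2 = 1/2
(A <-> A) <-> !!A = 1/2 <-> 1/2 = 1/2
((A -> A) -> A) -> ((A <-> A) <-> !!A) = 1/2 -> 1/2 = 1/2
No assignment yields a value below 1/2, so this is the minimum.

1/2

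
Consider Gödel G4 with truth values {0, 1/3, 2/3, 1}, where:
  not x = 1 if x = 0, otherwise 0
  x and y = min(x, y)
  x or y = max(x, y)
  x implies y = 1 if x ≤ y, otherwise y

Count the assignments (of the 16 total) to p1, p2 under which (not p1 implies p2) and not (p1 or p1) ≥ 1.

1

p1 = 0, p2 = 0 ↦ 0  <
p1 = 0, p2 = 1/3 ↦ 1/3  <
p1 = 0, p2 = 2/3 ↦ 2/3  <
p1 = 0, p2 = 1 ↦ 1  ≥
p1 = 1/3, p2 = 0 ↦ 0  <
p1 = 1/3, p2 = 1/3 ↦ 0  <
p1 = 1/3, p2 = 2/3 ↦ 0  <
p1 = 1/3, p2 = 1 ↦ 0  <
p1 = 2/3, p2 = 0 ↦ 0  <
p1 = 2/3, p2 = 1/3 ↦ 0  <
p1 = 2/3, p2 = 2/3 ↦ 0  <
p1 = 2/3, p2 = 1 ↦ 0  <
p1 = 1, p2 = 0 ↦ 0  <
p1 = 1, p2 = 1/3 ↦ 0  <
p1 = 1, p2 = 2/3 ↦ 0  <
p1 = 1, p2 = 1 ↦ 0  <
So 1 of the 16 assignments meets the threshold.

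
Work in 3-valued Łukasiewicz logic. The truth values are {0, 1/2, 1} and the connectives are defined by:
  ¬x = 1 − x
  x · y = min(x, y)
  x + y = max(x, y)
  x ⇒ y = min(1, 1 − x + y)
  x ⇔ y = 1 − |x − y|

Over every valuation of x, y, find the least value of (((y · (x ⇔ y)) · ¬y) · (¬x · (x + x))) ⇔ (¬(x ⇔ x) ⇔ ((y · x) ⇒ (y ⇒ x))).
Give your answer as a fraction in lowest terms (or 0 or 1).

1/2

Take x = 1/2, y = 1/2:
x ⇔ y = 1/2 ⇔ 1/2 = 1
y · (x ⇔ y) = 1/2 · 1 = 1/2
¬y = ¬1/2 = 1/2
(y · (x ⇔ y)) · ¬y = 1/2 · 1/2 = 1/2
¬x = ¬1/2 = 1/2
x + x = 1/2 + 1/2 = 1/2
¬x · (x + x) = 1/2 · 1/2 = 1/2
((y · (x ⇔ y)) · ¬y) · (¬x · (x + x)) = 1/2 · 1/2 = 1/2
x ⇔ x = 1/2 ⇔ 1/2 = 1
¬(x ⇔ x) = ¬1 = 0
y · x = 1/2 · 1/2 = 1/2
y ⇒ x = 1/2 ⇒ 1/2 = 1
(y · x) ⇒ (y ⇒ x) = 1/2 ⇒ 1 = 1
¬(x ⇔ x) ⇔ ((y · x) ⇒ (y ⇒ x)) = 0 ⇔ 1 = 0
(((y · (x ⇔ y)) · ¬y) · (¬x · (x + x))) ⇔ (¬(x ⇔ x) ⇔ ((y · x) ⇒ (y ⇒ x))) = 1/2 ⇔ 0 = 1/2
No assignment yields a value below 1/2, so this is the minimum.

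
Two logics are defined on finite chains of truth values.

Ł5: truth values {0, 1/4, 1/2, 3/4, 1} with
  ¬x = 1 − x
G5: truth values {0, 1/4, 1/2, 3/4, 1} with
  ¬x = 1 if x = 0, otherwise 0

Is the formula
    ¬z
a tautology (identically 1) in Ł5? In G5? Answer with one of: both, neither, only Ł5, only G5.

neither

In Ł5: at z = 1/4 the value is 3/4 — not a tautology.
In G5: at z = 1/4 the value is 0 — not a tautology.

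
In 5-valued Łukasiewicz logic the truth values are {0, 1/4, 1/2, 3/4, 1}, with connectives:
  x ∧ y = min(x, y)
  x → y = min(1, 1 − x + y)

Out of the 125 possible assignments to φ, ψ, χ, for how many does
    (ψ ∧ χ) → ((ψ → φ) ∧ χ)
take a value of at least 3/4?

value 1: 110 assignments (counts)
value 3/4: 7 assignments (counts)
value 1/2: 5 assignments
value 1/4: 2 assignments
value 0: 1 assignment
So 117 of the 125 assignments meet the threshold.

117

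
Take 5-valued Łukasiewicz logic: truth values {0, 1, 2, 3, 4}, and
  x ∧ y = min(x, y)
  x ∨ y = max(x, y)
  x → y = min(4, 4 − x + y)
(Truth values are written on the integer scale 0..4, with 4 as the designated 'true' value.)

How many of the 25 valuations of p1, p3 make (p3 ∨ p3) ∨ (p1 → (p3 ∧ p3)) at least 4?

15

value 4: 15 assignments (counts)
value 3: 4 assignments
value 2: 3 assignments
value 1: 2 assignments
value 0: 1 assignment
So 15 of the 25 assignments meet the threshold.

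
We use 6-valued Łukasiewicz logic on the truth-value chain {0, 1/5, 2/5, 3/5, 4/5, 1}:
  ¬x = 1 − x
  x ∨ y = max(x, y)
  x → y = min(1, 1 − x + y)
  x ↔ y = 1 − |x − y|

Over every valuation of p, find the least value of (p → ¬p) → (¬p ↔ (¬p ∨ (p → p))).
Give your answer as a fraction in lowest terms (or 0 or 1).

3/5

Take p = 2/5:
¬p = ¬2/5 = 3/5
p → ¬p = 2/5 → 3/5 = 1
¬p = ¬2/5 = 3/5
¬p = ¬2/5 = 3/5
p → p = 2/5 → 2/5 = 1
¬p ∨ (p → p) = 3/5 ∨ 1 = 1
¬p ↔ (¬p ∨ (p → p)) = 3/5 ↔ 1 = 3/5
(p → ¬p) → (¬p ↔ (¬p ∨ (p → p))) = 1 → 3/5 = 3/5
No assignment yields a value below 3/5, so this is the minimum.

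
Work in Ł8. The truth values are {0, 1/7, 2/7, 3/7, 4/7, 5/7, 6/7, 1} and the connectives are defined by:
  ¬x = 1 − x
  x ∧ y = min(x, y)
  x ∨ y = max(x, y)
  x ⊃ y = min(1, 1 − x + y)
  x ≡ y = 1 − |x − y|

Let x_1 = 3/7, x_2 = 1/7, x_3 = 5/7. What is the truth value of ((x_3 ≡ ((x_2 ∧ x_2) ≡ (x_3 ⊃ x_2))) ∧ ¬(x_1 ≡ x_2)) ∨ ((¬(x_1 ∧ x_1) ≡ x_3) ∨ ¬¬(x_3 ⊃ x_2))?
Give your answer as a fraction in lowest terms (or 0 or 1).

x_2 ∧ x_2 = 1/7 ∧ 1/7 = 1/7
x_3 ⊃ x_2 = 5/7 ⊃ 1/7 = 3/7
(x_2 ∧ x_2) ≡ (x_3 ⊃ x_2) = 1/7 ≡ 3/7 = 5/7
x_3 ≡ ((x_2 ∧ x_2) ≡ (x_3 ⊃ x_2)) = 5/7 ≡ 5/7 = 1
x_1 ≡ x_2 = 3/7 ≡ 1/7 = 5/7
¬(x_1 ≡ x_2) = ¬5/7 = 2/7
(x_3 ≡ ((x_2 ∧ x_2) ≡ (x_3 ⊃ x_2))) ∧ ¬(x_1 ≡ x_2) = 1 ∧ 2/7 = 2/7
x_1 ∧ x_1 = 3/7 ∧ 3/7 = 3/7
¬(x_1 ∧ x_1) = ¬3/7 = 4/7
¬(x_1 ∧ x_1) ≡ x_3 = 4/7 ≡ 5/7 = 6/7
x_3 ⊃ x_2 = 5/7 ⊃ 1/7 = 3/7
¬(x_3 ⊃ x_2) = ¬3/7 = 4/7
¬¬(x_3 ⊃ x_2) = ¬4/7 = 3/7
(¬(x_1 ∧ x_1) ≡ x_3) ∨ ¬¬(x_3 ⊃ x_2) = 6/7 ∨ 3/7 = 6/7
((x_3 ≡ ((x_2 ∧ x_2) ≡ (x_3 ⊃ x_2))) ∧ ¬(x_1 ≡ x_2)) ∨ ((¬(x_1 ∧ x_1) ≡ x_3) ∨ ¬¬(x_3 ⊃ x_2)) = 2/7 ∨ 6/7 = 6/7

6/7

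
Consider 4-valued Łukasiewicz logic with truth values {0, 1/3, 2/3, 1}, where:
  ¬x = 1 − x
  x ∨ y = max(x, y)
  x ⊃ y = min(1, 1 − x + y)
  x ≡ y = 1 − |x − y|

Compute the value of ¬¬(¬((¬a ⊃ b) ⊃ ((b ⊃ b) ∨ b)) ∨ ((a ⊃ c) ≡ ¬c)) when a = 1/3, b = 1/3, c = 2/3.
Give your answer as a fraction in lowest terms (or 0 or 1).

¬a = ¬1/3 = 2/3
¬a ⊃ b = 2/3 ⊃ 1/3 = 2/3
b ⊃ b = 1/3 ⊃ 1/3 = 1
(b ⊃ b) ∨ b = 1 ∨ 1/3 = 1
(¬a ⊃ b) ⊃ ((b ⊃ b) ∨ b) = 2/3 ⊃ 1 = 1
¬((¬a ⊃ b) ⊃ ((b ⊃ b) ∨ b)) = ¬1 = 0
a ⊃ c = 1/3 ⊃ 2/3 = 1
¬c = ¬2/3 = 1/3
(a ⊃ c) ≡ ¬c = 1 ≡ 1/3 = 1/3
¬((¬a ⊃ b) ⊃ ((b ⊃ b) ∨ b)) ∨ ((a ⊃ c) ≡ ¬c) = 0 ∨ 1/3 = 1/3
¬(¬((¬a ⊃ b) ⊃ ((b ⊃ b) ∨ b)) ∨ ((a ⊃ c) ≡ ¬c)) = ¬1/3 = 2/3
¬¬(¬((¬a ⊃ b) ⊃ ((b ⊃ b) ∨ b)) ∨ ((a ⊃ c) ≡ ¬c)) = ¬2/3 = 1/3

1/3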